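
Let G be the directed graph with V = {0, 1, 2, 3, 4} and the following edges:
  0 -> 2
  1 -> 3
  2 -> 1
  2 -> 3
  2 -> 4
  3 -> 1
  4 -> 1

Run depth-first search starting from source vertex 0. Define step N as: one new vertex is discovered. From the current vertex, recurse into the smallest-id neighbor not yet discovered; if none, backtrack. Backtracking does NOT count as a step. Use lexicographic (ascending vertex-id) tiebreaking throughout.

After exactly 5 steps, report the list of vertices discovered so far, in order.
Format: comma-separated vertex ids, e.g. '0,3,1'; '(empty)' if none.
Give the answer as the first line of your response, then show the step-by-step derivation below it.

0,2,1,3,4

step 1: discover 0; path=0; order=0
step 2: discover 2; path=0>2; order=0,2
step 3: discover 1; path=0>2>1; order=0,2,1
step 4: discover 3; path=0>2>1>3; order=0,2,1,3
step 5: discover 4; path=0>2>4; order=0,2,1,3,4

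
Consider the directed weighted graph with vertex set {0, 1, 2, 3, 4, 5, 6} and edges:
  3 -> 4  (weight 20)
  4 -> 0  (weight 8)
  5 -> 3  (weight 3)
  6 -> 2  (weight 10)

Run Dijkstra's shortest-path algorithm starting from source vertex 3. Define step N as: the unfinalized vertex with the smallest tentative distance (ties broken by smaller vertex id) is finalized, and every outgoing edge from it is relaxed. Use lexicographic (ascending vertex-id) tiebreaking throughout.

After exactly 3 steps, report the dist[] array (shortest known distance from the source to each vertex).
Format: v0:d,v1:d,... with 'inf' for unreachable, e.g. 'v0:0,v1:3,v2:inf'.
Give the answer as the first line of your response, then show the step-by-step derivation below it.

v0:28,v1:inf,v2:inf,v3:0,v4:20,v5:inf,v6:inf

step 1: dist = v0:inf,v1:inf,v2:inf,v3:0,v4:20,v5:inf,v6:inf
step 2: dist = v0:28,v1:inf,v2:inf,v3:0,v4:20,v5:inf,v6:inf
step 3: dist = v0:28,v1:inf,v2:inf,v3:0,v4:20,v5:inf,v6:inf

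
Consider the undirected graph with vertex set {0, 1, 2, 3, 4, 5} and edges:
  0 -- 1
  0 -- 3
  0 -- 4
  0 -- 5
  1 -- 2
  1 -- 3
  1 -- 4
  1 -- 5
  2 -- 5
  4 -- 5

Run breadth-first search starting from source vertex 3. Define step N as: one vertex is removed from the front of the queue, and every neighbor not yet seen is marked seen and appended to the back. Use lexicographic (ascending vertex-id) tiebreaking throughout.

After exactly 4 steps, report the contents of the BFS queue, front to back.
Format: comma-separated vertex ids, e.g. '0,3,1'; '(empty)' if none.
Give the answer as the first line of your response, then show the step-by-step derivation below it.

5,2

step 1: dequeue 3; queue=[0,1]; order=3
step 2: dequeue 0; queue=[1,4,5]; order=3,0
step 3: dequeue 1; queue=[4,5,2]; order=3,0,1
step 4: dequeue 4; queue=[5,2]; order=3,0,1,4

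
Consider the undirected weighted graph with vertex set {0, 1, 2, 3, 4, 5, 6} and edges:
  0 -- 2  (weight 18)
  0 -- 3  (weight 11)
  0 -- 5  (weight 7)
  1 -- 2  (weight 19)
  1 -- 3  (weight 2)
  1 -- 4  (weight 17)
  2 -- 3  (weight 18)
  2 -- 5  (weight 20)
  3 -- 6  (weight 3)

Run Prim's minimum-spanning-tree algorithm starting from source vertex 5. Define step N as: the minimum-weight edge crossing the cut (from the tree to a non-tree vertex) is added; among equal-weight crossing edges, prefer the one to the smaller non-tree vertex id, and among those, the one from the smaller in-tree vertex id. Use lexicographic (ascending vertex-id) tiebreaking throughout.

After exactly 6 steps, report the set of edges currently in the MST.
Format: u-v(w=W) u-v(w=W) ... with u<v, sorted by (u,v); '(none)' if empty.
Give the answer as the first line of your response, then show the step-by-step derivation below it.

0-2(w=18) 0-3(w=11) 0-5(w=7) 1-3(w=2) 1-4(w=17) 3-6(w=3)

step 1: add edge 0-5 (w=7); MST = {0-5(w=7)}
step 2: add edge 0-3 (w=11); MST = {0-3(w=11) 0-5(w=7)}
step 3: add edge 1-3 (w=2); MST = {0-3(w=11) 0-5(w=7) 1-3(w=2)}
step 4: add edge 3-6 (w=3); MST = {0-3(w=11) 0-5(w=7) 1-3(w=2) 3-6(w=3)}
step 5: add edge 1-4 (w=17); MST = {0-3(w=11) 0-5(w=7) 1-3(w=2) 1-4(w=17) 3-6(w=3)}
step 6: add edge 0-2 (w=18); MST = {0-2(w=18) 0-3(w=11) 0-5(w=7) 1-3(w=2) 1-4(w=17) 3-6(w=3)}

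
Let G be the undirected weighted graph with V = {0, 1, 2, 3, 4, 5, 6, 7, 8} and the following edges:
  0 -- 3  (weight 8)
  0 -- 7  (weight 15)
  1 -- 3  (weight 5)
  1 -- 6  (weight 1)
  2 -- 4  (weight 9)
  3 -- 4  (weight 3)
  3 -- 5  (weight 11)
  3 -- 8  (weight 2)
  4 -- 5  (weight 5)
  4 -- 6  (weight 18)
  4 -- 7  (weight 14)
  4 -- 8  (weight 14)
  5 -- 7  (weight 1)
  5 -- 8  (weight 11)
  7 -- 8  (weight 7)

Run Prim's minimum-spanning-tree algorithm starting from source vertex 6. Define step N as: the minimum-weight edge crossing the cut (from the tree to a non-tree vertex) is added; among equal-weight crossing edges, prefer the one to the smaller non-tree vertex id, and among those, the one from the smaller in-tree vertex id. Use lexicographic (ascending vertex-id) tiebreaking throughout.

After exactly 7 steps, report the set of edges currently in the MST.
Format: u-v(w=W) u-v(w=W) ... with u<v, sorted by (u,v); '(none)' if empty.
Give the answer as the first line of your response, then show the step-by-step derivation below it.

0-3(w=8) 1-3(w=5) 1-6(w=1) 3-4(w=3) 3-8(w=2) 4-5(w=5) 5-7(w=1)

step 1: add edge 1-6 (w=1); MST = {1-6(w=1)}
step 2: add edge 1-3 (w=5); MST = {1-3(w=5) 1-6(w=1)}
step 3: add edge 3-8 (w=2); MST = {1-3(w=5) 1-6(w=1) 3-8(w=2)}
step 4: add edge 3-4 (w=3); MST = {1-3(w=5) 1-6(w=1) 3-4(w=3) 3-8(w=2)}
step 5: add edge 4-5 (w=5); MST = {1-3(w=5) 1-6(w=1) 3-4(w=3) 3-8(w=2) 4-5(w=5)}
step 6: add edge 5-7 (w=1); MST = {1-3(w=5) 1-6(w=1) 3-4(w=3) 3-8(w=2) 4-5(w=5) 5-7(w=1)}
step 7: add edge 0-3 (w=8); MST = {0-3(w=8) 1-3(w=5) 1-6(w=1) 3-4(w=3) 3-8(w=2) 4-5(w=5) 5-7(w=1)}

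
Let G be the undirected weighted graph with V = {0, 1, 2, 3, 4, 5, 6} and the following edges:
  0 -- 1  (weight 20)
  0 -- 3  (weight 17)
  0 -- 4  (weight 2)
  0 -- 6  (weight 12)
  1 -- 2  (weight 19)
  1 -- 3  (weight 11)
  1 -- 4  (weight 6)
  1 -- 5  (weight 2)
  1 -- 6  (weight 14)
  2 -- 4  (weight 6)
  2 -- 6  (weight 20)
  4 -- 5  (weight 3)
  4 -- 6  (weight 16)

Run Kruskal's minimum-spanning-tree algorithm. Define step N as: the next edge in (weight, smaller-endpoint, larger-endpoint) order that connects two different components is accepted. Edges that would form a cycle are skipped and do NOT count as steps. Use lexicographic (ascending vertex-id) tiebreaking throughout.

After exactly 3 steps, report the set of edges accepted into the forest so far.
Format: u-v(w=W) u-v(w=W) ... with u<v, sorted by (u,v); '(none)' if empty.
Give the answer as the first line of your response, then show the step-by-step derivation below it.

0-4(w=2) 1-5(w=2) 4-5(w=3)

step 1: add edge 0-4 (w=2); MST = {0-4(w=2)}
step 2: add edge 1-5 (w=2); MST = {0-4(w=2) 1-5(w=2)}
step 3: add edge 4-5 (w=3); MST = {0-4(w=2) 1-5(w=2) 4-5(w=3)}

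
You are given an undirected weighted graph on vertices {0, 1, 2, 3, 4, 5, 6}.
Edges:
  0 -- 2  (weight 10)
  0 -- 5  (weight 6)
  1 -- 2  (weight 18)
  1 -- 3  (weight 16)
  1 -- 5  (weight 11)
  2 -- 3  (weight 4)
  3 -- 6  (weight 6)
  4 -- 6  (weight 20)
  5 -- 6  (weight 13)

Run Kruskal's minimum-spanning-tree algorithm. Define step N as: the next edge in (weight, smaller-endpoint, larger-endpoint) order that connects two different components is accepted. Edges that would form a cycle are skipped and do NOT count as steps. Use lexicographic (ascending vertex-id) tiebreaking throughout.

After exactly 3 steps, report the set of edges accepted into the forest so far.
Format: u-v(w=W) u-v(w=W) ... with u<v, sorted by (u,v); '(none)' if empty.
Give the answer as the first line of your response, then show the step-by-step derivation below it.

0-5(w=6) 2-3(w=4) 3-6(w=6)

step 1: add edge 2-3 (w=4); MST = {2-3(w=4)}
step 2: add edge 0-5 (w=6); MST = {0-5(w=6) 2-3(w=4)}
step 3: add edge 3-6 (w=6); MST = {0-5(w=6) 2-3(w=4) 3-6(w=6)}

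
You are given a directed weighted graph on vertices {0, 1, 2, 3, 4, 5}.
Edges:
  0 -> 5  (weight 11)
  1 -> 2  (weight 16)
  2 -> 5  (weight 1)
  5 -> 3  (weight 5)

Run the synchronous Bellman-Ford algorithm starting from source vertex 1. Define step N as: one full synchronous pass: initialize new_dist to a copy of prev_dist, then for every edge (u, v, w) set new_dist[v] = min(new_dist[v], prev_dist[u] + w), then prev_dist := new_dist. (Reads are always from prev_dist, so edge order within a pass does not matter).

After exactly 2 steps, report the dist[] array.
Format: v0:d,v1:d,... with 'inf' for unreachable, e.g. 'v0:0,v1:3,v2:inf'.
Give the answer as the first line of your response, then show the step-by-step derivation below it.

v0:inf,v1:0,v2:16,v3:inf,v4:inf,v5:17

step 1: dist = v0:inf,v1:0,v2:16,v3:inf,v4:inf,v5:inf
step 2: dist = v0:inf,v1:0,v2:16,v3:inf,v4:inf,v5:17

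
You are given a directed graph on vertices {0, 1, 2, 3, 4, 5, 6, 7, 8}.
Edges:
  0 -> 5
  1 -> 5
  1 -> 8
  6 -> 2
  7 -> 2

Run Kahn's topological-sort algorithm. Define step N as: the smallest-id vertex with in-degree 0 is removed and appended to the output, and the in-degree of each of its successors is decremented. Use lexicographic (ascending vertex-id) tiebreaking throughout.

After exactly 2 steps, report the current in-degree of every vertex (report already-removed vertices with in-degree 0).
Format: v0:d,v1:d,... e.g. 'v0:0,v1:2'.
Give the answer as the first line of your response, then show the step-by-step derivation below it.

v0:0,v1:0,v2:2,v3:0,v4:0,v5:0,v6:0,v7:0,v8:0

step 1: output 0; order=[0]; indeg=(0,0,2,0,0,1,0,0,1)
step 2: output 1; order=[0,1]; indeg=(0,0,2,0,0,0,0,0,0)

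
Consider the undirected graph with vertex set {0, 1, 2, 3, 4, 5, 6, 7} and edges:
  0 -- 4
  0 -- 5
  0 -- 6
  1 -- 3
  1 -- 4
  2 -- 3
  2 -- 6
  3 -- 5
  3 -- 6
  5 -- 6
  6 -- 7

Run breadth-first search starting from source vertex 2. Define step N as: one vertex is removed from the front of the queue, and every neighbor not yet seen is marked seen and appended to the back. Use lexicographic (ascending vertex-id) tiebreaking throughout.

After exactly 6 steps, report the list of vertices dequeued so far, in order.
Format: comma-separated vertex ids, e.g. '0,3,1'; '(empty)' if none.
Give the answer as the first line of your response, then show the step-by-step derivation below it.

2,3,6,1,5,0

step 1: dequeue 2; queue=[3,6]; order=2
step 2: dequeue 3; queue=[6,1,5]; order=2,3
step 3: dequeue 6; queue=[1,5,0,7]; order=2,3,6
step 4: dequeue 1; queue=[5,0,7,4]; order=2,3,6,1
step 5: dequeue 5; queue=[0,7,4]; order=2,3,6,1,5
step 6: dequeue 0; queue=[7,4]; order=2,3,6,1,5,0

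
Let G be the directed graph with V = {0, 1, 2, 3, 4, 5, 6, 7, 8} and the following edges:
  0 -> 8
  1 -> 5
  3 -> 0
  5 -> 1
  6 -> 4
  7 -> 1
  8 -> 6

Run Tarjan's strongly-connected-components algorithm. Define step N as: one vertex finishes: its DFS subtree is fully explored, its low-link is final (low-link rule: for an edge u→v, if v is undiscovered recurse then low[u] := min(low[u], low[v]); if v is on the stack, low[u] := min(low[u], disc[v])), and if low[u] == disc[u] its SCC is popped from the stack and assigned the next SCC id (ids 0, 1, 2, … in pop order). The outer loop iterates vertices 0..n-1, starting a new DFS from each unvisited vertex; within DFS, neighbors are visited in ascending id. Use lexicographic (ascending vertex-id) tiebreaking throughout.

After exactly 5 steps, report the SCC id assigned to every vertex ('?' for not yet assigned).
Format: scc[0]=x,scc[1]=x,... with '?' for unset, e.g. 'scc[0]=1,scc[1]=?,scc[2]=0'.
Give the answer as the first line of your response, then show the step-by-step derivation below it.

scc[0]=3,scc[1]=?,scc[2]=?,scc[3]=?,scc[4]=0,scc[5]=?,scc[6]=1,scc[7]=?,scc[8]=2

step 1: low=(low[0]=0,low[1]=?,low[2]=?,low[3]=?,low[4]=3,low[5]=?,low[6]=2,low[7]=?,low[8]=1); scc=(scc[0]=?,scc[1]=?,scc[2]=?,scc[3]=?,scc[4]=0,scc[5]=?,scc[6]=?,scc[7]=?,scc[8]=?)
step 2: low=(low[0]=0,low[1]=?,low[2]=?,low[3]=?,low[4]=3,low[5]=?,low[6]=2,low[7]=?,low[8]=1); scc=(scc[0]=?,scc[1]=?,scc[2]=?,scc[3]=?,scc[4]=0,scc[5]=?,scc[6]=1,scc[7]=?,scc[8]=?)
step 3: low=(low[0]=0,low[1]=?,low[2]=?,low[3]=?,low[4]=3,low[5]=?,low[6]=2,low[7]=?,low[8]=1); scc=(scc[0]=?,scc[1]=?,scc[2]=?,scc[3]=?,scc[4]=0,scc[5]=?,scc[6]=1,scc[7]=?,scc[8]=2)
step 4: low=(low[0]=0,low[1]=?,low[2]=?,low[3]=?,low[4]=3,low[5]=?,low[6]=2,low[7]=?,low[8]=1); scc=(scc[0]=3,scc[1]=?,scc[2]=?,scc[3]=?,scc[4]=0,scc[5]=?,scc[6]=1,scc[7]=?,scc[8]=2)
step 5: low=(low[0]=0,low[1]=4,low[2]=?,low[3]=?,low[4]=3,low[5]=4,low[6]=2,low[7]=?,low[8]=1); scc=(scc[0]=3,scc[1]=?,scc[2]=?,scc[3]=?,scc[4]=0,scc[5]=?,scc[6]=1,scc[7]=?,scc[8]=2)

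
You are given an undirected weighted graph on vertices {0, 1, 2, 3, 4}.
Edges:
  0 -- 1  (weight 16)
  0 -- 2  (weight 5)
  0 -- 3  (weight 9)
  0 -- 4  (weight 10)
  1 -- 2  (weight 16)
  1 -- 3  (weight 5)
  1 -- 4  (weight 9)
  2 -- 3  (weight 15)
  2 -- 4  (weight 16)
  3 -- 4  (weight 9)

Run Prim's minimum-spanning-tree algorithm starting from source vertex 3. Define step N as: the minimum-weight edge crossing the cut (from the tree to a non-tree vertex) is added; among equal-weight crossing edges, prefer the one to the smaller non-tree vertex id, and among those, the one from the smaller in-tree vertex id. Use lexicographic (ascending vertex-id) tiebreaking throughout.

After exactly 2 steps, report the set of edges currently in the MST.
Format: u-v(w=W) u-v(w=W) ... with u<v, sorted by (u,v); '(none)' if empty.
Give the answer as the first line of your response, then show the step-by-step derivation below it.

0-3(w=9) 1-3(w=5)

step 1: add edge 1-3 (w=5); MST = {1-3(w=5)}
step 2: add edge 0-3 (w=9); MST = {0-3(w=9) 1-3(w=5)}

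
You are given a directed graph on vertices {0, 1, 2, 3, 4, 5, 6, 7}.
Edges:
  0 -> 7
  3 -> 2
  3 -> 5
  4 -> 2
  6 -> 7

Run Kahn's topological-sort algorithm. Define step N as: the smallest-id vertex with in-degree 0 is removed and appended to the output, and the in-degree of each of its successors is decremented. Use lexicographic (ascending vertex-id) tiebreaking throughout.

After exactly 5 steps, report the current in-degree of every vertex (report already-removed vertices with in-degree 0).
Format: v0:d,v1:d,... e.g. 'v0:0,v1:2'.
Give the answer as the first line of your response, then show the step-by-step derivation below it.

v0:0,v1:0,v2:0,v3:0,v4:0,v5:0,v6:0,v7:1

step 1: output 0; order=[0]; indeg=(0,0,2,0,0,1,0,1)
step 2: output 1; order=[0,1]; indeg=(0,0,2,0,0,1,0,1)
step 3: output 3; order=[0,1,3]; indeg=(0,0,1,0,0,0,0,1)
step 4: output 4; order=[0,1,3,4]; indeg=(0,0,0,0,0,0,0,1)
step 5: output 2; order=[0,1,3,4,2]; indeg=(0,0,0,0,0,0,0,1)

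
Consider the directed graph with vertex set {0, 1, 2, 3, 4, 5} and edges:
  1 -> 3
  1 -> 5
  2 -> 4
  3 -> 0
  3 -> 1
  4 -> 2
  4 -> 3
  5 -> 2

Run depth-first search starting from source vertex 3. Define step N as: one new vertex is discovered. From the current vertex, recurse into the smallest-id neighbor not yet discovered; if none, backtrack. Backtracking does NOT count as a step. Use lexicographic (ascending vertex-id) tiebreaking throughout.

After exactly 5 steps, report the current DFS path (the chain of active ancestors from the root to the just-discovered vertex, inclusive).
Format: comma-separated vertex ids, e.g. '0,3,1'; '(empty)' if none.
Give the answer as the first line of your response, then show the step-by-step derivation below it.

3,1,5,2

step 1: discover 3; path=3; order=3
step 2: discover 0; path=3>0; order=3,0
step 3: discover 1; path=3>1; order=3,0,1
step 4: discover 5; path=3>1>5; order=3,0,1,5
step 5: discover 2; path=3>1>5>2; order=3,0,1,5,2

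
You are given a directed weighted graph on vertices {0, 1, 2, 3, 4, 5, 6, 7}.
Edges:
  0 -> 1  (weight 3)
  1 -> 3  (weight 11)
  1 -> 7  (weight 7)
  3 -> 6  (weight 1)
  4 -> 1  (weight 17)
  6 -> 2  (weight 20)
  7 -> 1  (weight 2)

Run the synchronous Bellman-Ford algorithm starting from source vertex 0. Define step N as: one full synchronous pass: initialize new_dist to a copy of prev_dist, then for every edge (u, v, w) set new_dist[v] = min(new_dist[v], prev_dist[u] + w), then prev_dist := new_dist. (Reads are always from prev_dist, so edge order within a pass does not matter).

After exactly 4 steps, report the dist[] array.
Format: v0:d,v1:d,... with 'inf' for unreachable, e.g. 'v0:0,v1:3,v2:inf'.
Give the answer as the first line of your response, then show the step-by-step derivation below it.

v0:0,v1:3,v2:35,v3:14,v4:inf,v5:inf,v6:15,v7:10

step 1: dist = v0:0,v1:3,v2:inf,v3:inf,v4:inf,v5:inf,v6:inf,v7:inf
step 2: dist = v0:0,v1:3,v2:inf,v3:14,v4:inf,v5:inf,v6:inf,v7:10
step 3: dist = v0:0,v1:3,v2:inf,v3:14,v4:inf,v5:inf,v6:15,v7:10
step 4: dist = v0:0,v1:3,v2:35,v3:14,v4:inf,v5:inf,v6:15,v7:10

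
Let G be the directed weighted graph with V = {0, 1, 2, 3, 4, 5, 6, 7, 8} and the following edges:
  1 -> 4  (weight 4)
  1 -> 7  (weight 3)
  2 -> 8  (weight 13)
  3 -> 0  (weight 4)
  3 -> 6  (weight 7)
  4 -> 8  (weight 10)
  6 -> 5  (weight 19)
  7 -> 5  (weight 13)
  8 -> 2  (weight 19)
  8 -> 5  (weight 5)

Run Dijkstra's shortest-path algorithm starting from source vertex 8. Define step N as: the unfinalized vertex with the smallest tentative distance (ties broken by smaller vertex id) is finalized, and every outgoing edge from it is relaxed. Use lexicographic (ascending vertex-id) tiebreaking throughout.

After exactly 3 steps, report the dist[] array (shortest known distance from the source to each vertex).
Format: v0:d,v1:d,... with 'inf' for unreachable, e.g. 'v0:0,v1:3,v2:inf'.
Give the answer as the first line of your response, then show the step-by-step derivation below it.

v0:inf,v1:inf,v2:19,v3:inf,v4:inf,v5:5,v6:inf,v7:inf,v8:0

step 1: dist = v0:inf,v1:inf,v2:19,v3:inf,v4:inf,v5:5,v6:inf,v7:inf,v8:0
step 2: dist = v0:inf,v1:inf,v2:19,v3:inf,v4:inf,v5:5,v6:inf,v7:inf,v8:0
step 3: dist = v0:inf,v1:inf,v2:19,v3:inf,v4:inf,v5:5,v6:inf,v7:inf,v8:0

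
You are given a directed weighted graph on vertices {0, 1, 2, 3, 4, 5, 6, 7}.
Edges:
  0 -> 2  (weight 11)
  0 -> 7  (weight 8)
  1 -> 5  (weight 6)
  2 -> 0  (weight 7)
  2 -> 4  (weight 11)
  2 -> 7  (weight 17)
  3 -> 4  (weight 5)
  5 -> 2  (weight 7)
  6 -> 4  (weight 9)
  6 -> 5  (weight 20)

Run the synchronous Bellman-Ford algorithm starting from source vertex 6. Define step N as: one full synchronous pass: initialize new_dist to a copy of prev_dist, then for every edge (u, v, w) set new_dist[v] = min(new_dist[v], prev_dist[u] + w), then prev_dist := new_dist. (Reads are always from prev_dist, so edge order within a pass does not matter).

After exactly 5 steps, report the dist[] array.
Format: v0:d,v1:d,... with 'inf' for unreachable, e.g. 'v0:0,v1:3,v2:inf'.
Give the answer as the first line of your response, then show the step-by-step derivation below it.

v0:34,v1:inf,v2:27,v3:inf,v4:9,v5:20,v6:0,v7:42

step 1: dist = v0:inf,v1:inf,v2:inf,v3:inf,v4:9,v5:20,v6:0,v7:inf
step 2: dist = v0:inf,v1:inf,v2:27,v3:inf,v4:9,v5:20,v6:0,v7:inf
step 3: dist = v0:34,v1:inf,v2:27,v3:inf,v4:9,v5:20,v6:0,v7:44
step 4: dist = v0:34,v1:inf,v2:27,v3:inf,v4:9,v5:20,v6:0,v7:42
step 5: dist = v0:34,v1:inf,v2:27,v3:inf,v4:9,v5:20,v6:0,v7:42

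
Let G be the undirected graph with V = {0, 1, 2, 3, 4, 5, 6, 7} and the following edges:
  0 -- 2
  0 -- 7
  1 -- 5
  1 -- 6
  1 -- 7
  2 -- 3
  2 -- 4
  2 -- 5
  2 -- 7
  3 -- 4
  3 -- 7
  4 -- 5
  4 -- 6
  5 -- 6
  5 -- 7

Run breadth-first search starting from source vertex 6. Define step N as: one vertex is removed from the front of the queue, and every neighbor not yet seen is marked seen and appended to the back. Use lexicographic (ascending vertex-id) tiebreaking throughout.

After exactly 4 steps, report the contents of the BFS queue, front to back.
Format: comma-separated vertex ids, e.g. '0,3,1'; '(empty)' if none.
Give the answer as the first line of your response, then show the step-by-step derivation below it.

7,2,3

step 1: dequeue 6; queue=[1,4,5]; order=6
step 2: dequeue 1; queue=[4,5,7]; order=6,1
step 3: dequeue 4; queue=[5,7,2,3]; order=6,1,4
step 4: dequeue 5; queue=[7,2,3]; order=6,1,4,5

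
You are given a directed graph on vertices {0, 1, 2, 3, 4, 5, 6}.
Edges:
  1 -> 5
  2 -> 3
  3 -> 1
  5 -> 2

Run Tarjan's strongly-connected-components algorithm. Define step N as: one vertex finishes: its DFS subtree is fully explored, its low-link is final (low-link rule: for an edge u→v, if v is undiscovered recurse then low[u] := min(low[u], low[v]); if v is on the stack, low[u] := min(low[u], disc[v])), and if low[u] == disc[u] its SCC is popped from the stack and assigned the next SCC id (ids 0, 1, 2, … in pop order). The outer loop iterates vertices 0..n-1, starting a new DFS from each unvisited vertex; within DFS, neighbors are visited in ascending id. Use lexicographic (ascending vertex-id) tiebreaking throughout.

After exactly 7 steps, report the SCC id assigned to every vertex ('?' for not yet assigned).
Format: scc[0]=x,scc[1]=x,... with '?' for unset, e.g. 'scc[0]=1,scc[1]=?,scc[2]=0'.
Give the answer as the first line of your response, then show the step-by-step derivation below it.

scc[0]=0,scc[1]=1,scc[2]=1,scc[3]=1,scc[4]=2,scc[5]=1,scc[6]=3

step 1: low=(low[0]=0,low[1]=?,low[2]=?,low[3]=?,low[4]=?,low[5]=?,low[6]=?); scc=(scc[0]=0,scc[1]=?,scc[2]=?,scc[3]=?,scc[4]=?,scc[5]=?,scc[6]=?)
step 2: low=(low[0]=0,low[1]=1,low[2]=3,low[3]=1,low[4]=?,low[5]=2,low[6]=?); scc=(scc[0]=0,scc[1]=?,scc[2]=?,scc[3]=?,scc[4]=?,scc[5]=?,scc[6]=?)
step 3: low=(low[0]=0,low[1]=1,low[2]=1,low[3]=1,low[4]=?,low[5]=2,low[6]=?); scc=(scc[0]=0,scc[1]=?,scc[2]=?,scc[3]=?,scc[4]=?,scc[5]=?,scc[6]=?)
step 4: low=(low[0]=0,low[1]=1,low[2]=1,low[3]=1,low[4]=?,low[5]=1,low[6]=?); scc=(scc[0]=0,scc[1]=?,scc[2]=?,scc[3]=?,scc[4]=?,scc[5]=?,scc[6]=?)
step 5: low=(low[0]=0,low[1]=1,low[2]=1,low[3]=1,low[4]=?,low[5]=1,low[6]=?); scc=(scc[0]=0,scc[1]=1,scc[2]=1,scc[3]=1,scc[4]=?,scc[5]=1,scc[6]=?)
step 6: low=(low[0]=0,low[1]=1,low[2]=1,low[3]=1,low[4]=5,low[5]=1,low[6]=?); scc=(scc[0]=0,scc[1]=1,scc[2]=1,scc[3]=1,scc[4]=2,scc[5]=1,scc[6]=?)
step 7: low=(low[0]=0,low[1]=1,low[2]=1,low[3]=1,low[4]=5,low[5]=1,low[6]=6); scc=(scc[0]=0,scc[1]=1,scc[2]=1,scc[3]=1,scc[4]=2,scc[5]=1,scc[6]=3)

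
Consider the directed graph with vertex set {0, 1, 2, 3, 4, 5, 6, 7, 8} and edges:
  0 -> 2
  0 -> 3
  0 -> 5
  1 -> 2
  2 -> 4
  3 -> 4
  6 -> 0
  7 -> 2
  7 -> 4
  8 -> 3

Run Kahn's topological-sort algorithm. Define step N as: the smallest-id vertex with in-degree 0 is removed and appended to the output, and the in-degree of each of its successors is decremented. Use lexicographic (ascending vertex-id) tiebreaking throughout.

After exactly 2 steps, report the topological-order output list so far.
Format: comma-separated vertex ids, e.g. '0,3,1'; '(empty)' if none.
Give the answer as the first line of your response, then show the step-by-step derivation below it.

1,6

step 1: output 1; order=[1]; indeg=(1,0,2,2,3,1,0,0,0)
step 2: output 6; order=[1,6]; indeg=(0,0,2,2,3,1,0,0,0)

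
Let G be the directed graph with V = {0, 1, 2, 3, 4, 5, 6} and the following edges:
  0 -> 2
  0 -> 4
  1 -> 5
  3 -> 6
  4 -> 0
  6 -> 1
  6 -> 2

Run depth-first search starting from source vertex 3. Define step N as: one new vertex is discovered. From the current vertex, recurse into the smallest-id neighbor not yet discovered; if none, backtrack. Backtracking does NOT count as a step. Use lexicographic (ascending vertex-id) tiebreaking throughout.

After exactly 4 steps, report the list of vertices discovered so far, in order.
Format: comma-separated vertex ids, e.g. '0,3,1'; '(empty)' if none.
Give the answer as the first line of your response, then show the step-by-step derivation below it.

3,6,1,5

step 1: discover 3; path=3; order=3
step 2: discover 6; path=3>6; order=3,6
step 3: discover 1; path=3>6>1; order=3,6,1
step 4: discover 5; path=3>6>1>5; order=3,6,1,5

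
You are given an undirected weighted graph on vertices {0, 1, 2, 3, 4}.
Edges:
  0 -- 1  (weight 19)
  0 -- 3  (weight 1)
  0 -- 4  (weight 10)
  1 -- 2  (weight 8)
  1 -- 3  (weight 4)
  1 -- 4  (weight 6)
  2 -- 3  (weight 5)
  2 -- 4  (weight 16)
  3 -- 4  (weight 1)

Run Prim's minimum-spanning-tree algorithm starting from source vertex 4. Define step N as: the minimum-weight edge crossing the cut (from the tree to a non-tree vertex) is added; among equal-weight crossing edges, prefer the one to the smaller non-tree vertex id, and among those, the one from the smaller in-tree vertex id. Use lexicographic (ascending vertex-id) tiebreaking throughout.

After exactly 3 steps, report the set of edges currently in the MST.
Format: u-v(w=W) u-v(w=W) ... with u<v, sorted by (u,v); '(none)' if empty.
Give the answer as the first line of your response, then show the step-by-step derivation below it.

0-3(w=1) 1-3(w=4) 3-4(w=1)

step 1: add edge 3-4 (w=1); MST = {3-4(w=1)}
step 2: add edge 0-3 (w=1); MST = {0-3(w=1) 3-4(w=1)}
step 3: add edge 1-3 (w=4); MST = {0-3(w=1) 1-3(w=4) 3-4(w=1)}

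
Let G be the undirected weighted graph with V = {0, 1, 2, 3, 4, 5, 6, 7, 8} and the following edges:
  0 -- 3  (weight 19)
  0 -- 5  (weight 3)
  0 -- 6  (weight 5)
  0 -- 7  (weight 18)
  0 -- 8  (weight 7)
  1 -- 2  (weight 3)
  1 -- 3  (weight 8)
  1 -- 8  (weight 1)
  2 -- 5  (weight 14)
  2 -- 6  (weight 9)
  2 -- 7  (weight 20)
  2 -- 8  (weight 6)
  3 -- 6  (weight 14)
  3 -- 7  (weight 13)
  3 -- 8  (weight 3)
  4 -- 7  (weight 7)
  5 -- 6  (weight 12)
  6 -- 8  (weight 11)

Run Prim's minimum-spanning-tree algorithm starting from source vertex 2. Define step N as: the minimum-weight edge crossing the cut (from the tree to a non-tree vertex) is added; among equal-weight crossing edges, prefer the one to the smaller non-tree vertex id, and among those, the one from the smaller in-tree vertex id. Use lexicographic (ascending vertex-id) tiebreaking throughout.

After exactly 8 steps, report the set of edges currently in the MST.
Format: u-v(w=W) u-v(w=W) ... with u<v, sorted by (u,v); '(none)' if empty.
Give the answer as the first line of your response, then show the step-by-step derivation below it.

0-5(w=3) 0-6(w=5) 0-8(w=7) 1-2(w=3) 1-8(w=1) 3-7(w=13) 3-8(w=3) 4-7(w=7)

step 1: add edge 1-2 (w=3); MST = {1-2(w=3)}
step 2: add edge 1-8 (w=1); MST = {1-2(w=3) 1-8(w=1)}
step 3: add edge 3-8 (w=3); MST = {1-2(w=3) 1-8(w=1) 3-8(w=3)}
step 4: add edge 0-8 (w=7); MST = {0-8(w=7) 1-2(w=3) 1-8(w=1) 3-8(w=3)}
step 5: add edge 0-5 (w=3); MST = {0-5(w=3) 0-8(w=7) 1-2(w=3) 1-8(w=1) 3-8(w=3)}
step 6: add edge 0-6 (w=5); MST = {0-5(w=3) 0-6(w=5) 0-8(w=7) 1-2(w=3) 1-8(w=1) 3-8(w=3)}
step 7: add edge 3-7 (w=13); MST = {0-5(w=3) 0-6(w=5) 0-8(w=7) 1-2(w=3) 1-8(w=1) 3-7(w=13) 3-8(w=3)}
step 8: add edge 4-7 (w=7); MST = {0-5(w=3) 0-6(w=5) 0-8(w=7) 1-2(w=3) 1-8(w=1) 3-7(w=13) 3-8(w=3) 4-7(w=7)}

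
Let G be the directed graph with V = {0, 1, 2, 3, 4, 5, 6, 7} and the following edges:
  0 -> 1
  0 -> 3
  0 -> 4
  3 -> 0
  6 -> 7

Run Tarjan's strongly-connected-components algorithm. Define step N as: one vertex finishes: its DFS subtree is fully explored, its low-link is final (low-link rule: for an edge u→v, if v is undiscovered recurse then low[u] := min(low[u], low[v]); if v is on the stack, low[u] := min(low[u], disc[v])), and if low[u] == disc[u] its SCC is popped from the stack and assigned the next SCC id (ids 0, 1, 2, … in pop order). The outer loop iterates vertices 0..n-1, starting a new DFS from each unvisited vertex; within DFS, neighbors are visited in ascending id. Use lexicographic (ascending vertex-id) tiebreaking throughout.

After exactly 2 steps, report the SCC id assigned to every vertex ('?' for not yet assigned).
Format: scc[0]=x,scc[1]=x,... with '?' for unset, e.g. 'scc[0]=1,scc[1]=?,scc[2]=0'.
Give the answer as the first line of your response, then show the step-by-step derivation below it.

scc[0]=?,scc[1]=0,scc[2]=?,scc[3]=?,scc[4]=?,scc[5]=?,scc[6]=?,scc[7]=?

step 1: low=(low[0]=0,low[1]=1,low[2]=?,low[3]=?,low[4]=?,low[5]=?,low[6]=?,low[7]=?); scc=(scc[0]=?,scc[1]=0,scc[2]=?,scc[3]=?,scc[4]=?,scc[5]=?,scc[6]=?,scc[7]=?)
step 2: low=(low[0]=0,low[1]=1,low[2]=?,low[3]=0,low[4]=?,low[5]=?,low[6]=?,low[7]=?); scc=(scc[0]=?,scc[1]=0,scc[2]=?,scc[3]=?,scc[4]=?,scc[5]=?,scc[6]=?,scc[7]=?)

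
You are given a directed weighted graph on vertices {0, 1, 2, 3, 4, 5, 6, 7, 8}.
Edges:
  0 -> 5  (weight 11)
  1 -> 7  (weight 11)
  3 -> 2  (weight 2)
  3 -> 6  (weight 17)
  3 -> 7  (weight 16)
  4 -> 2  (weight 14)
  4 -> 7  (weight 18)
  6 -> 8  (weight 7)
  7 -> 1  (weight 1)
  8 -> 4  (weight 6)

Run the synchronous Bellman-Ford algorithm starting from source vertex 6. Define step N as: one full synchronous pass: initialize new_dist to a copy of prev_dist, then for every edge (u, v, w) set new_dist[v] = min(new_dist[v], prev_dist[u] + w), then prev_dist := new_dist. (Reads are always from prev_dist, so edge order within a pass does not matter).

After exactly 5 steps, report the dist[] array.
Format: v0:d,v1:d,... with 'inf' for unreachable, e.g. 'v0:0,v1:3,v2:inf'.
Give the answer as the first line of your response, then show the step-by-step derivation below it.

v0:inf,v1:32,v2:27,v3:inf,v4:13,v5:inf,v6:0,v7:31,v8:7

step 1: dist = v0:inf,v1:inf,v2:inf,v3:inf,v4:inf,v5:inf,v6:0,v7:inf,v8:7
step 2: dist = v0:inf,v1:inf,v2:inf,v3:inf,v4:13,v5:inf,v6:0,v7:inf,v8:7
step 3: dist = v0:inf,v1:inf,v2:27,v3:inf,v4:13,v5:inf,v6:0,v7:31,v8:7
step 4: dist = v0:inf,v1:32,v2:27,v3:inf,v4:13,v5:inf,v6:0,v7:31,v8:7
step 5: dist = v0:inf,v1:32,v2:27,v3:inf,v4:13,v5:inf,v6:0,v7:31,v8:7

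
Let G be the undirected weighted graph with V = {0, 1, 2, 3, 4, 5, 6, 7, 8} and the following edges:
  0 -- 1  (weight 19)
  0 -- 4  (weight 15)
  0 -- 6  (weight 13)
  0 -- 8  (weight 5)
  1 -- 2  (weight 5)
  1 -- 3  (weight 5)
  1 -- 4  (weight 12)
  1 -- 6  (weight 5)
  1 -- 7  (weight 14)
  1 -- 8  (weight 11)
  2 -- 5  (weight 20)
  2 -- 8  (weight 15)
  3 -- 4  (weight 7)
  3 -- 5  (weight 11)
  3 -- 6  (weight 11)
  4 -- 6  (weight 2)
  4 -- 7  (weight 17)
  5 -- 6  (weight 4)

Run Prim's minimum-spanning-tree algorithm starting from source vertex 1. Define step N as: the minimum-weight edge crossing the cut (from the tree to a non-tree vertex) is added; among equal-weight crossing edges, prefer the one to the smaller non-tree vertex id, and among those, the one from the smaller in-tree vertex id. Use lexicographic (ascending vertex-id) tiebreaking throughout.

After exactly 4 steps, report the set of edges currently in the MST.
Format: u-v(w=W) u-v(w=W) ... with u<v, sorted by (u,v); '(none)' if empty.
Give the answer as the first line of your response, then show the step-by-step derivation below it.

1-2(w=5) 1-3(w=5) 1-6(w=5) 4-6(w=2)

step 1: add edge 1-2 (w=5); MST = {1-2(w=5)}
step 2: add edge 1-3 (w=5); MST = {1-2(w=5) 1-3(w=5)}
step 3: add edge 1-6 (w=5); MST = {1-2(w=5) 1-3(w=5) 1-6(w=5)}
step 4: add edge 4-6 (w=2); MST = {1-2(w=5) 1-3(w=5) 1-6(w=5) 4-6(w=2)}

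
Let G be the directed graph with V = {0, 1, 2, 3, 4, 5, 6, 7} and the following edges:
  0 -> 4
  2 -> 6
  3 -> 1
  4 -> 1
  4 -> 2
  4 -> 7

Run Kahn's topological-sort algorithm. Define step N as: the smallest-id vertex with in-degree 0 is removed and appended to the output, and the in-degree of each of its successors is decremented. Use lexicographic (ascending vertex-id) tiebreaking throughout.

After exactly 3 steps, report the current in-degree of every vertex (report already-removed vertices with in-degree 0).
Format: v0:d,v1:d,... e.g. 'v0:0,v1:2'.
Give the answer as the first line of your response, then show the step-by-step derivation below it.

v0:0,v1:0,v2:0,v3:0,v4:0,v5:0,v6:1,v7:0

step 1: output 0; order=[0]; indeg=(0,2,1,0,0,0,1,1)
step 2: output 3; order=[0,3]; indeg=(0,1,1,0,0,0,1,1)
step 3: output 4; order=[0,3,4]; indeg=(0,0,0,0,0,0,1,0)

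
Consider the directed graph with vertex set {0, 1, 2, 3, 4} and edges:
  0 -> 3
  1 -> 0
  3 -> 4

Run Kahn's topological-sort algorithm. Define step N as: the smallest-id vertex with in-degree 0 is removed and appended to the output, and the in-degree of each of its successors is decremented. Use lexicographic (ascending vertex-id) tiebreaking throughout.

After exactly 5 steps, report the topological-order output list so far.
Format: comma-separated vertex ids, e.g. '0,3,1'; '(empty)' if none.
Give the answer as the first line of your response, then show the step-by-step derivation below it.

1,0,2,3,4

step 1: output 1; order=[1]; indeg=(0,0,0,1,1)
step 2: output 0; order=[1,0]; indeg=(0,0,0,0,1)
step 3: output 2; order=[1,0,2]; indeg=(0,0,0,0,1)
step 4: output 3; order=[1,0,2,3]; indeg=(0,0,0,0,0)
step 5: output 4; order=[1,0,2,3,4]; indeg=(0,0,0,0,0)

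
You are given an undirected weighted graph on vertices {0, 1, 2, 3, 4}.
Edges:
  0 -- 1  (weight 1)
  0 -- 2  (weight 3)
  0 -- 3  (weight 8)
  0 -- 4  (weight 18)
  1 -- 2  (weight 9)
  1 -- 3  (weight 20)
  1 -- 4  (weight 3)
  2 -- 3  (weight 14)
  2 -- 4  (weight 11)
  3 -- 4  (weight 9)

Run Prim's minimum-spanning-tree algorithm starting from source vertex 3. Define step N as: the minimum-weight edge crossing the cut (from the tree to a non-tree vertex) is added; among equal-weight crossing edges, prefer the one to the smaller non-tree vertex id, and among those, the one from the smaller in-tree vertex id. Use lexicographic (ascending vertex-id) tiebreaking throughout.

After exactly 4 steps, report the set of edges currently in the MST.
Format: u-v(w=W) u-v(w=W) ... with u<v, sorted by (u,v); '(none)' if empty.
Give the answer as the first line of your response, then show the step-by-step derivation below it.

0-1(w=1) 0-2(w=3) 0-3(w=8) 1-4(w=3)

step 1: add edge 0-3 (w=8); MST = {0-3(w=8)}
step 2: add edge 0-1 (w=1); MST = {0-1(w=1) 0-3(w=8)}
step 3: add edge 0-2 (w=3); MST = {0-1(w=1) 0-2(w=3) 0-3(w=8)}
step 4: add edge 1-4 (w=3); MST = {0-1(w=1) 0-2(w=3) 0-3(w=8) 1-4(w=3)}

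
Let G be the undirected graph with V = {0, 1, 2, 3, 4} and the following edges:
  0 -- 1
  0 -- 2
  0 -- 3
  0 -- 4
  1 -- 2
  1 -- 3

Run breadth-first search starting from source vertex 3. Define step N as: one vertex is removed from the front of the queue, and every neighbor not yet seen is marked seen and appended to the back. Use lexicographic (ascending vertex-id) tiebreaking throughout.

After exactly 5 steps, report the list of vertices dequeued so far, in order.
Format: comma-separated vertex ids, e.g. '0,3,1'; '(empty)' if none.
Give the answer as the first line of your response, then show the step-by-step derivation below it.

3,0,1,2,4

step 1: dequeue 3; queue=[0,1]; order=3
step 2: dequeue 0; queue=[1,2,4]; order=3,0
step 3: dequeue 1; queue=[2,4]; order=3,0,1
step 4: dequeue 2; queue=[4]; order=3,0,1,2
step 5: dequeue 4; queue=[(empty)]; order=3,0,1,2,4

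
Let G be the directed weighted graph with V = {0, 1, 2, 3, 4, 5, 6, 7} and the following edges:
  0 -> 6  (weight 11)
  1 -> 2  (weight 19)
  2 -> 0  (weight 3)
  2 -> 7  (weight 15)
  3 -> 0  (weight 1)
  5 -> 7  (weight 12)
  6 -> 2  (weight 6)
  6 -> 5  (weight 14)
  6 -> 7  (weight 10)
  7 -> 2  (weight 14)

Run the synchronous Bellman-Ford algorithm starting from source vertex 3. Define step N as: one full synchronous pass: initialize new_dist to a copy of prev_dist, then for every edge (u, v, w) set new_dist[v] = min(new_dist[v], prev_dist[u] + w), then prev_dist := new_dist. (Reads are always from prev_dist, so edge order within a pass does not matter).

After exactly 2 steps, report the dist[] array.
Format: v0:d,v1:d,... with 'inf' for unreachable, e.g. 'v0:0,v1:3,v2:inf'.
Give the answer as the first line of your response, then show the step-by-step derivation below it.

v0:1,v1:inf,v2:inf,v3:0,v4:inf,v5:inf,v6:12,v7:inf

step 1: dist = v0:1,v1:inf,v2:inf,v3:0,v4:inf,v5:inf,v6:inf,v7:inf
step 2: dist = v0:1,v1:inf,v2:inf,v3:0,v4:inf,v5:inf,v6:12,v7:inf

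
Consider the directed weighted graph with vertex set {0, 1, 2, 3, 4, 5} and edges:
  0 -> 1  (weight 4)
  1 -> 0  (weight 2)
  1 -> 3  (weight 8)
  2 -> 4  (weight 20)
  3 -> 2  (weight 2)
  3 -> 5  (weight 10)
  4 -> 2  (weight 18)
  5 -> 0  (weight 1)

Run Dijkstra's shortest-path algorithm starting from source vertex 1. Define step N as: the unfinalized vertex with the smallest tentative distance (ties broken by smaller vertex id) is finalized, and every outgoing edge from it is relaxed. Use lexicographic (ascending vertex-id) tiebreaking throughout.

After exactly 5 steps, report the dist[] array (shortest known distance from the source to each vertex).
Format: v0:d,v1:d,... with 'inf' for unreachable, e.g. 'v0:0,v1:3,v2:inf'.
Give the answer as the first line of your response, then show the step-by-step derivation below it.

v0:2,v1:0,v2:10,v3:8,v4:30,v5:18

step 1: dist = v0:2,v1:0,v2:inf,v3:8,v4:inf,v5:inf
step 2: dist = v0:2,v1:0,v2:inf,v3:8,v4:inf,v5:inf
step 3: dist = v0:2,v1:0,v2:10,v3:8,v4:inf,v5:18
step 4: dist = v0:2,v1:0,v2:10,v3:8,v4:30,v5:18
step 5: dist = v0:2,v1:0,v2:10,v3:8,v4:30,v5:18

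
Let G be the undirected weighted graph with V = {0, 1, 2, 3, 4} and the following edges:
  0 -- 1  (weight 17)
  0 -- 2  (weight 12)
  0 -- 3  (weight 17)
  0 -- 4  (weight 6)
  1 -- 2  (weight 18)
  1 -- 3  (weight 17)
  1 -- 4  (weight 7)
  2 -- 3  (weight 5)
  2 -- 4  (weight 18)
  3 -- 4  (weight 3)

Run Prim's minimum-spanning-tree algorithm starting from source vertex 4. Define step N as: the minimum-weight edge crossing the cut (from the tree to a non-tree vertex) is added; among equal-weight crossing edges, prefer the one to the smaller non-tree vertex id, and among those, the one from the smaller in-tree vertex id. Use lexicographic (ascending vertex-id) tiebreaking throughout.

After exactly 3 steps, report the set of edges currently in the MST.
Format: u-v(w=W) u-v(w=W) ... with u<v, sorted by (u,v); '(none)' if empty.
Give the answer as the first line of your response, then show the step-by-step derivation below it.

0-4(w=6) 2-3(w=5) 3-4(w=3)

step 1: add edge 3-4 (w=3); MST = {3-4(w=3)}
step 2: add edge 2-3 (w=5); MST = {2-3(w=5) 3-4(w=3)}
step 3: add edge 0-4 (w=6); MST = {0-4(w=6) 2-3(w=5) 3-4(w=3)}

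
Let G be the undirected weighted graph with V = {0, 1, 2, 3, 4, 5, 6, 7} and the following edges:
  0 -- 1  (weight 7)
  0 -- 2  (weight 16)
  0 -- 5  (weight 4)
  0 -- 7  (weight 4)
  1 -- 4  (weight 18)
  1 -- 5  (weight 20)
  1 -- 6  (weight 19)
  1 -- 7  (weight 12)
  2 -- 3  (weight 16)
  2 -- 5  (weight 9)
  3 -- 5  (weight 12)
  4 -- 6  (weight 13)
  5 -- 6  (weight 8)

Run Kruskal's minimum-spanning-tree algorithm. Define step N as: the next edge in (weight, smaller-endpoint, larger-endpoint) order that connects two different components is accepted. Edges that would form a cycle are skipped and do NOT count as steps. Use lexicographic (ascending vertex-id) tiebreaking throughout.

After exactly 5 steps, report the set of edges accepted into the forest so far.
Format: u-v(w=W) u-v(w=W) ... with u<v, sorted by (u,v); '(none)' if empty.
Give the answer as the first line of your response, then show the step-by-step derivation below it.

0-1(w=7) 0-5(w=4) 0-7(w=4) 2-5(w=9) 5-6(w=8)

step 1: add edge 0-5 (w=4); MST = {0-5(w=4)}
step 2: add edge 0-7 (w=4); MST = {0-5(w=4) 0-7(w=4)}
step 3: add edge 0-1 (w=7); MST = {0-1(w=7) 0-5(w=4) 0-7(w=4)}
step 4: add edge 5-6 (w=8); MST = {0-1(w=7) 0-5(w=4) 0-7(w=4) 5-6(w=8)}
step 5: add edge 2-5 (w=9); MST = {0-1(w=7) 0-5(w=4) 0-7(w=4) 2-5(w=9) 5-6(w=8)}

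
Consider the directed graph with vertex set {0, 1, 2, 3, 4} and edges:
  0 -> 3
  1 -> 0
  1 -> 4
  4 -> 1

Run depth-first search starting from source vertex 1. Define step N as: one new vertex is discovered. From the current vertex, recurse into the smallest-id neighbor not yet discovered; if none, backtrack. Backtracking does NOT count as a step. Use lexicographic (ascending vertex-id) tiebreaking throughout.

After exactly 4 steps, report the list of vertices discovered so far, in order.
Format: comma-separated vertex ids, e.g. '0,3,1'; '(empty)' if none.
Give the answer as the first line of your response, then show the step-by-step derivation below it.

1,0,3,4

step 1: discover 1; path=1; order=1
step 2: discover 0; path=1>0; order=1,0
step 3: discover 3; path=1>0>3; order=1,0,3
step 4: discover 4; path=1>4; order=1,0,3,4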